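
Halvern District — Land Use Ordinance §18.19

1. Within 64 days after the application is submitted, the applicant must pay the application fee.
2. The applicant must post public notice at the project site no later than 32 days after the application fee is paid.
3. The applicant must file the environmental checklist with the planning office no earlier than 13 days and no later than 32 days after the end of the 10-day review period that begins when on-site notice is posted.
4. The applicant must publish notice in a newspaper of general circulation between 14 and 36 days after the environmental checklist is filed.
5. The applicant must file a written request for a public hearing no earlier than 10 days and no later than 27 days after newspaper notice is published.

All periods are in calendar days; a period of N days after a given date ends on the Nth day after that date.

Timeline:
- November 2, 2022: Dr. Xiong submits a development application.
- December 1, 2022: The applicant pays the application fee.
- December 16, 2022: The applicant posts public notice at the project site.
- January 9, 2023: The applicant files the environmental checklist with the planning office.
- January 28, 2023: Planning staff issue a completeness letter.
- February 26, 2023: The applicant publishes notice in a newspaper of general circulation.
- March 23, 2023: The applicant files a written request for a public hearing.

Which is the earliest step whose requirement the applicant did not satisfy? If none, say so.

(1) due by November 2, 2022 + 64 days = January 5, 2023; December 1, 2022 is within that limit.
(2) due by December 1, 2022 + 32 days = January 2, 2023; December 16, 2022 is within that limit.
(3) the permitted window runs from December 26, 2022 + 13 = January 8, 2023 to December 26, 2022 + 32 = January 27, 2023; done January 9, 2023 — within the window.
(4) the permitted window runs from January 9, 2023 + 14 = January 23, 2023 to January 9, 2023 + 36 = February 14, 2023; done February 26, 2023 — 12 days after the window closed.

Step 4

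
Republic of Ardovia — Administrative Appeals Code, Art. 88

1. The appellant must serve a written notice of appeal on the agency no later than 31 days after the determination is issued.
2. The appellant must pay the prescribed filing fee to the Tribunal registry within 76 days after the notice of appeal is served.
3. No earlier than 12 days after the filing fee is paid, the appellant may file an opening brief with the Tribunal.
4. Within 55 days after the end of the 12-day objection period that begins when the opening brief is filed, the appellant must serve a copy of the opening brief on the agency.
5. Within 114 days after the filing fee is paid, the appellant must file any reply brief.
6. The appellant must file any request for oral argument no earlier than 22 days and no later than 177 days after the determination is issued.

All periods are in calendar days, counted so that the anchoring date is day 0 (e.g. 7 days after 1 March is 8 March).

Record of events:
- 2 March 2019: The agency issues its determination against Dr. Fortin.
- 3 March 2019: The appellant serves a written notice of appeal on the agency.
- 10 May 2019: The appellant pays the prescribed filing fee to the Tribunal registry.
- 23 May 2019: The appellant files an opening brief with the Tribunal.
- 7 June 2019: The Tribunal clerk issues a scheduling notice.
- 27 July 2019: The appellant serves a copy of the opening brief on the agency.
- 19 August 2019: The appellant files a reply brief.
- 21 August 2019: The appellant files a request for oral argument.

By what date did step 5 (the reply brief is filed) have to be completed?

Step 5 runs from 10 May 2019, when the filing fee is paid. 114 days after 10 May 2019 is 1 September 2019.

1 September 2019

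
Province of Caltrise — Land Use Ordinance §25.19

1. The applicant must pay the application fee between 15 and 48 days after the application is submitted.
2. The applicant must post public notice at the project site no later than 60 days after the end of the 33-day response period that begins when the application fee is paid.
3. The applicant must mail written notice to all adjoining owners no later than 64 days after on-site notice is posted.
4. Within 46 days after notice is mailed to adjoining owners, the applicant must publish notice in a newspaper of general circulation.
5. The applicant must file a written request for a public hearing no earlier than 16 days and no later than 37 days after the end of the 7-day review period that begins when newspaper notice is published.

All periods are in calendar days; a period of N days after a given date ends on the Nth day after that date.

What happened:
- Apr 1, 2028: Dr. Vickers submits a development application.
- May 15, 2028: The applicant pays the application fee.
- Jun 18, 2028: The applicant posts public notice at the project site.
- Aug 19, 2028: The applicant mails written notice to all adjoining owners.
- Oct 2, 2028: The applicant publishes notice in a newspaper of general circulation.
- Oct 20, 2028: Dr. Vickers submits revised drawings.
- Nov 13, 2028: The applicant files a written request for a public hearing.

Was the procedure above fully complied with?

(1) the permitted window runs from Apr 1, 2028 + 15 = Apr 16, 2028 to Apr 1, 2028 + 48 = May 19, 2028; May 15, 2028 falls inside that range.
(2) due by Jun 17, 2028 + 60 days = Aug 16, 2028; completed Jun 18, 2028, before the deadline.
(3) due by Jun 18, 2028 + 64 days = Aug 21, 2028; done Aug 19, 2028 — timely.
(4) due by Aug 19, 2028 + 46 days = Oct 4, 2028; Oct 2, 2028 is within that limit.
(5) the permitted window runs from Oct 9, 2028 + 16 = Oct 25, 2028 to Oct 9, 2028 + 37 = Nov 15, 2028; done Nov 13, 2028 — within the window.

Yes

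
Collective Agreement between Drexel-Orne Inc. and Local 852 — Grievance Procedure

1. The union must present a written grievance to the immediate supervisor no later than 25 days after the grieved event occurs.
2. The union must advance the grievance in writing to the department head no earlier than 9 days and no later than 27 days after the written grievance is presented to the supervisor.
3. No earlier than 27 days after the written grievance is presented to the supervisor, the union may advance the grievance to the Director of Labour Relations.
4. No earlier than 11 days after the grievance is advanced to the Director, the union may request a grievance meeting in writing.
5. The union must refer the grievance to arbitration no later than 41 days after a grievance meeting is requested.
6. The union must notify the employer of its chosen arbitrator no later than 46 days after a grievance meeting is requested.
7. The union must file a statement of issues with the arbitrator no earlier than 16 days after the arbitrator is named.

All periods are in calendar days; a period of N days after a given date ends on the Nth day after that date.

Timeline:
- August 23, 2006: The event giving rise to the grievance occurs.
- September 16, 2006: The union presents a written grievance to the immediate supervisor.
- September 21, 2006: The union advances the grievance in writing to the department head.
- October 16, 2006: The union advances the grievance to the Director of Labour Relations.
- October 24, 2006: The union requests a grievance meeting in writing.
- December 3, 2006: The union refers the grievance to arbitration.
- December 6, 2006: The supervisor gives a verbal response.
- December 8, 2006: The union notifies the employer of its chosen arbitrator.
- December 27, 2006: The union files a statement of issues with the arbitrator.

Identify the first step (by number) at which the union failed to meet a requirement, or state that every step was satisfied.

Step 1: 25 days after August 23, 2006 (when the grieved event occurs) is September 17, 2006; done September 16, 2006 — timely.
Step 2: the window is 9–27 days after September 16, 2006 (when the written grievance is presented to the supervisor), so September 25, 2006 through October 13, 2006; done September 21, 2006 — 4 days before the window opened.
The procedure was therefore not followed at step 2.

Step 2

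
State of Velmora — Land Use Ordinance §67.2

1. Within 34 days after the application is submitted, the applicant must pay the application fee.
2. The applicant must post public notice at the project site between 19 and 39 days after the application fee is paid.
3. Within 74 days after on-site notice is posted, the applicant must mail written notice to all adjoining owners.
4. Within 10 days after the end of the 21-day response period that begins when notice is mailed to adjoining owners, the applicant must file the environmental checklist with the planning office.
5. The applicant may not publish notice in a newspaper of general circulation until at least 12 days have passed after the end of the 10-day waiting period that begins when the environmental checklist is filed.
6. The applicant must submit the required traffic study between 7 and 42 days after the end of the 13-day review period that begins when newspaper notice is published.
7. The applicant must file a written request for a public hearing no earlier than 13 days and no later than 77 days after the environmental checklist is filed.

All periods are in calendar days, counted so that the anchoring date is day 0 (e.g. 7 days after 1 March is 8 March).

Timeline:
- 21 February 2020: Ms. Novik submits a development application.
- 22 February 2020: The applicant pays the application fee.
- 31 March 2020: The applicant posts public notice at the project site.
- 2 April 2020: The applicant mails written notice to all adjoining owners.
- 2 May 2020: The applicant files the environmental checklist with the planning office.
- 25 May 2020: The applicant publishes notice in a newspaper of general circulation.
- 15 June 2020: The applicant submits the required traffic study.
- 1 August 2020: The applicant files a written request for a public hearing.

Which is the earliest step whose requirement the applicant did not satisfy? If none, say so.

Step 7

Step 1 — counting 34 days from 21 February 2020 (when the application is submitted) gives a deadline of 26 March 2020; completed 22 February 2020, before the deadline.
Step 2 — 19 and 39 days from 22 February 2020 (when the application fee is paid) are 12 March 2020 and 1 April 2020 respectively; 31 March 2020 falls inside that range.
Step 3 — counting 74 days from 31 March 2020 (when on-site notice is posted) gives a deadline of 13 June 2020; 2 April 2020 is within that limit.
Step 4 — counting 10 days from 23 April 2020 (end of the 21-day response period, which began when notice is mailed to adjoining owners on 2 April 2020) gives a deadline of 3 May 2020; done 2 May 2020 — timely.
Step 5 — must wait 12 days from 12 May 2020 (end of the 10-day waiting period, which began when the environmental checklist is filed on 2 May 2020), so not before 24 May 2020; 25 May 2020 is on or after that date.
Step 6 — 7 and 42 days from 7 June 2020 (end of the 13-day review period, which began when newspaper notice is published on 25 May 2020) are 14 June 2020 and 19 July 2020 respectively; done 15 June 2020 — within the window.
Step 7 — 13 and 77 days from 2 May 2020 (when the environmental checklist is filed) are 15 May 2020 and 18 July 2020 respectively; 1 August 2020 is 14 days past the end of the window.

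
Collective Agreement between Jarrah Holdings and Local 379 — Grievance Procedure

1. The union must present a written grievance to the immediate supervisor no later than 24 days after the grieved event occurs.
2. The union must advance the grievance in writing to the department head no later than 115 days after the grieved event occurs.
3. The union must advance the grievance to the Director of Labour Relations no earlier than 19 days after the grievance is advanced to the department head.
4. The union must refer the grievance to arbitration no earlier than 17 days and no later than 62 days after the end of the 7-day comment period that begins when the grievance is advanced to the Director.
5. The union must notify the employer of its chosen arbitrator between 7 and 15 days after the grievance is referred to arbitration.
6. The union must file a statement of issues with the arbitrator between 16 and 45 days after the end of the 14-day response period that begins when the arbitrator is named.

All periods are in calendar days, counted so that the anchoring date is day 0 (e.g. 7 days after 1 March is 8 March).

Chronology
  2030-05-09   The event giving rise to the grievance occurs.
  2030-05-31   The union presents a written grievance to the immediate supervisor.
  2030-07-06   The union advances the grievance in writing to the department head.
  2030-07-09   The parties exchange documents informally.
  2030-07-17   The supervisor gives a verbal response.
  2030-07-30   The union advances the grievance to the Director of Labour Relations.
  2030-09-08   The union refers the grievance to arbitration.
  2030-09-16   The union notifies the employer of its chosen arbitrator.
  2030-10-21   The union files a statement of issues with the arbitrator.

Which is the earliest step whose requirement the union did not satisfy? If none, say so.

Step 1: 24 days after 2030-05-09 (when the grieved event occurs) is 2030-06-02; 2030-05-31 is within that limit.
Step 2: 115 days after 2030-05-09 (when the grieved event occurs) is 2030-09-01; 2030-07-06 is within that limit.
Step 3: the earliest permitted date is 19 days after 2030-07-06 (when the grievance is advanced to the department head), i.e. 2030-07-25; done 2030-07-30, after the minimum wait.
Step 4: the window is 17–62 days after 2030-08-06 (end of the 7-day comment period, which began when the grievance is advanced to the Director on 2030-07-30), so 2030-08-23 through 2030-10-07; done 2030-09-08, which is between those dates.
Step 5: the window is 7–15 days after 2030-09-08 (when the grievance is referred to arbitration), so 2030-09-15 through 2030-09-23; 2030-09-16 falls inside that range.
Step 6: the window is 16–45 days after 2030-09-30 (end of the 14-day response period, which began when the arbitrator is named on 2030-09-16), so 2030-10-16 through 2030-11-14; done 2030-10-21, which is between those dates.

None — every step was satisfied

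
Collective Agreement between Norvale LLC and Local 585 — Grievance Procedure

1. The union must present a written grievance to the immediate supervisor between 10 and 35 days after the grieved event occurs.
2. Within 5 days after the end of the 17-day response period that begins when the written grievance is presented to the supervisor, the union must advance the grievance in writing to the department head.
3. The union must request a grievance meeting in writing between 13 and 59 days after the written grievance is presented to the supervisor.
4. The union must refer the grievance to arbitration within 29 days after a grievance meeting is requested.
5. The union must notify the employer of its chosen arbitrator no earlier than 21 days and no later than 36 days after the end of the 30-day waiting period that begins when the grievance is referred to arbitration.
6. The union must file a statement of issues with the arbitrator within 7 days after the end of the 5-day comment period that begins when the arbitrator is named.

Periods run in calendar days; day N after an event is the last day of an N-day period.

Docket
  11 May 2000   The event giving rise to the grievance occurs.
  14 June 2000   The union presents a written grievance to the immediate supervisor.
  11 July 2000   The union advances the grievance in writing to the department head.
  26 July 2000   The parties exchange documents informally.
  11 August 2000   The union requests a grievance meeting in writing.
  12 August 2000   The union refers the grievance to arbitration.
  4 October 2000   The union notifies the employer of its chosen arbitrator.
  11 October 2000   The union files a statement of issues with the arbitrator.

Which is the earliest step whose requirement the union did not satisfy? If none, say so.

Step 2

(1) the permitted window runs from 11 May 2000 + 10 = 21 May 2000 to 11 May 2000 + 35 = 15 June 2000; done 14 June 2000, which is between those dates.
(2) due by 1 July 2000 + 5 days = 6 July 2000; not done until 11 July 2000, 5 days after the deadline.
Later steps need not be reached.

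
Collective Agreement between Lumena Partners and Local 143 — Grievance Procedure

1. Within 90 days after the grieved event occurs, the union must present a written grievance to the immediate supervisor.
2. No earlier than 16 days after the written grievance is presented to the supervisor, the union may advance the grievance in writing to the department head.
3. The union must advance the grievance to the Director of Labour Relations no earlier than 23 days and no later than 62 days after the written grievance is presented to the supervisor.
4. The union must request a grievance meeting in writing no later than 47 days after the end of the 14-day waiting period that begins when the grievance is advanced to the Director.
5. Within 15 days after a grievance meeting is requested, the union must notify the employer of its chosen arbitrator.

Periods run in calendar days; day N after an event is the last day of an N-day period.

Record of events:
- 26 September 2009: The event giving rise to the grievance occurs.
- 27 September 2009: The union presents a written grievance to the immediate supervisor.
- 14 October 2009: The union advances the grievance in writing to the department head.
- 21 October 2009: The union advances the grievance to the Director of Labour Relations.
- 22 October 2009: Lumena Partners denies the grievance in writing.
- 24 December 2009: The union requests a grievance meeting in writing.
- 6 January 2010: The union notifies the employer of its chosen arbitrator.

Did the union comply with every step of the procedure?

(1) due by 26 September 2009 + 90 days = 25 December 2009; done 27 September 2009 — timely.
(2) permitted from 27 September 2009 + 16 days = 13 October 2009 onward; done 14 October 2009 — permitted.
(3) the permitted window runs from 27 September 2009 + 23 = 20 October 2009 to 27 September 2009 + 62 = 28 November 2009; 21 October 2009 falls inside that range.
(4) due by 4 November 2009 + 47 days = 21 December 2009; not done until 24 December 2009, 3 days after the deadline.
Later steps need not be reached.

No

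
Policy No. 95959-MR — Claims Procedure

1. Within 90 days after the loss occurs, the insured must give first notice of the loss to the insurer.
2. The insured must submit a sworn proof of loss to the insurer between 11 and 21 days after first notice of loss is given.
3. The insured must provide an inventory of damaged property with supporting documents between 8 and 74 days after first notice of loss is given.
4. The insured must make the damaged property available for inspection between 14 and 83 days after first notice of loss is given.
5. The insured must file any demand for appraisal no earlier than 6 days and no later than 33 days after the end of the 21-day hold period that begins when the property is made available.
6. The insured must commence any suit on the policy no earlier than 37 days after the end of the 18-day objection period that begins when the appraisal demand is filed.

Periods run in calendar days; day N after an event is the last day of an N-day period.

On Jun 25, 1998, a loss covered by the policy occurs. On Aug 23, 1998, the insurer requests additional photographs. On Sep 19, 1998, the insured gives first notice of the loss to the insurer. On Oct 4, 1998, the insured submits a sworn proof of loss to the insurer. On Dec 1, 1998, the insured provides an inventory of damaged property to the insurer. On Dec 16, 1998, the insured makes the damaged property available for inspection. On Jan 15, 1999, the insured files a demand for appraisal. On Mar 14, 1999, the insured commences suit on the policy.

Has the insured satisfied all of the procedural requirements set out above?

No

Step 1: 90 days after Jun 25, 1998 (when the loss occurs) is Sep 23, 1998; completed Sep 19, 1998, before the deadline.
Step 2: the window is 11–21 days after Sep 19, 1998 (when first notice of loss is given), so Sep 30, 1998 through Oct 10, 1998; Oct 4, 1998 falls inside that range.
Step 3: the window is 8–74 days after Sep 19, 1998 (when first notice of loss is given), so Sep 27, 1998 through Dec 2, 1998; Dec 1, 1998 falls inside that range.
Step 4: the window is 14–83 days after Sep 19, 1998 (when first notice of loss is given), so Oct 3, 1998 through Dec 11, 1998; Dec 16, 1998 is 5 days past the end of the window.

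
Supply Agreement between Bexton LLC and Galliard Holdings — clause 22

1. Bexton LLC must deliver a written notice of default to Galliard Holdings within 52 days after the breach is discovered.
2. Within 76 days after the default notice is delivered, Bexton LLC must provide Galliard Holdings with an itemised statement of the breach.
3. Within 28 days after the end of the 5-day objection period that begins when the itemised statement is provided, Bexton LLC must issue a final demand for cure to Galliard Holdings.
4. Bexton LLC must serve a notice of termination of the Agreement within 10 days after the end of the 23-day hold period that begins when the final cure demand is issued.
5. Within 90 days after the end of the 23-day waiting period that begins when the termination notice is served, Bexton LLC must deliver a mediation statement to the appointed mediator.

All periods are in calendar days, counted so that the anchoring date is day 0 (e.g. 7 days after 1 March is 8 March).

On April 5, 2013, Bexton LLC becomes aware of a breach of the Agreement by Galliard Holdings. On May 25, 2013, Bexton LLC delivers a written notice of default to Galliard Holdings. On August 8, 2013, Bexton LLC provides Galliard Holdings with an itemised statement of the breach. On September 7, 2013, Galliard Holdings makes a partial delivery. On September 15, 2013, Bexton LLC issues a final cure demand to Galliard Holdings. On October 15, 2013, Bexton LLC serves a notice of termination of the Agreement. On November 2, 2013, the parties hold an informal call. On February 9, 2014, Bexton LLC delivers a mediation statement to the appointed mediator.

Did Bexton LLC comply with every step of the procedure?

Step 1 — counting 52 days from April 5, 2013 (when the breach is discovered) gives a deadline of May 27, 2013; done May 25, 2013 — timely.
Step 2 — counting 76 days from May 25, 2013 (when the default notice is delivered) gives a deadline of August 9, 2013; done August 8, 2013 — timely.
Step 3 — counting 28 days from August 13, 2013 (end of the 5-day objection period, which began when the itemised statement is provided on August 8, 2013) gives a deadline of September 10, 2013; done September 15, 2013 — 5 days late.
Later steps need not be reached.

No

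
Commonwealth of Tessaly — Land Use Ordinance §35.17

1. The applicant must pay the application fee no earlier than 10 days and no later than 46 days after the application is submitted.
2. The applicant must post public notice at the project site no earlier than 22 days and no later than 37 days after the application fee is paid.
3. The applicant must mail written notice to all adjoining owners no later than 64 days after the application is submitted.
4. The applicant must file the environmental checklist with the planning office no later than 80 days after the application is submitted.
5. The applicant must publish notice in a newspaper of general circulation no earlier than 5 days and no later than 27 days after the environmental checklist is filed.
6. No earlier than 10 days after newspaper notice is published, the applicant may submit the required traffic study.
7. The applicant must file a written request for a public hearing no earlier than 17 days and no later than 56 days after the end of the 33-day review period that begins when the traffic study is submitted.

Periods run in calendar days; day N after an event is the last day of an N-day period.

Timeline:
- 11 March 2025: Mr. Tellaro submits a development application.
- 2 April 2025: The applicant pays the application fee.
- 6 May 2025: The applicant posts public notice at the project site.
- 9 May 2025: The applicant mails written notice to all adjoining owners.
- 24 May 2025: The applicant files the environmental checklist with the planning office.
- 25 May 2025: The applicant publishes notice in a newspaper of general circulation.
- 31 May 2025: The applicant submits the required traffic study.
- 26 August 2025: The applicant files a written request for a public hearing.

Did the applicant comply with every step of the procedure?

No

Step 1: the window is 10–46 days after 11 March 2025 (when the application is submitted), so 21 March 2025 through 26 April 2025; 2 April 2025 falls inside that range.
Step 2: the window is 22–37 days after 2 April 2025 (when the application fee is paid), so 24 April 2025 through 9 May 2025; done 6 May 2025 — within the window.
Step 3: 64 days after 11 March 2025 (when the application is submitted) is 14 May 2025; completed 9 May 2025, before the deadline.
Step 4: 80 days after 11 March 2025 (when the application is submitted) is 30 May 2025; done 24 May 2025 — timely.
Step 5: the window is 5–27 days after 24 May 2025 (when the environmental checklist is filed), so 29 May 2025 through 20 June 2025; done 25 May 2025 — 4 days before the window opened.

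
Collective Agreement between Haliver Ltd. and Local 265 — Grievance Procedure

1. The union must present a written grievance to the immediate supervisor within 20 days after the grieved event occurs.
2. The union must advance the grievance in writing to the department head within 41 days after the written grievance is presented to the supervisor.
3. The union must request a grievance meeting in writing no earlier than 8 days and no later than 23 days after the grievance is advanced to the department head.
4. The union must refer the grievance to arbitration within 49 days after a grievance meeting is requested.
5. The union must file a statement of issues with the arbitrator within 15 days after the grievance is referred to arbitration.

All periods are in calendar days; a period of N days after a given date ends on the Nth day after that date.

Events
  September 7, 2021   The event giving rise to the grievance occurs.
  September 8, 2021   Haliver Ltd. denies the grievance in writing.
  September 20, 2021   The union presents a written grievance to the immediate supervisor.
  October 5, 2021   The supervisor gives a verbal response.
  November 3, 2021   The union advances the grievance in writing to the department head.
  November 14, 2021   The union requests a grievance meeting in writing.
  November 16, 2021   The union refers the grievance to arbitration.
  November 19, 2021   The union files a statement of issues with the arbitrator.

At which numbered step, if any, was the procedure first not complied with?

(1) due by September 7, 2021 + 20 days = September 27, 2021; September 20, 2021 is within that limit.
(2) due by September 20, 2021 + 41 days = October 31, 2021; not done until November 3, 2021, 3 days after the deadline.
Later steps need not be reached.

Step 2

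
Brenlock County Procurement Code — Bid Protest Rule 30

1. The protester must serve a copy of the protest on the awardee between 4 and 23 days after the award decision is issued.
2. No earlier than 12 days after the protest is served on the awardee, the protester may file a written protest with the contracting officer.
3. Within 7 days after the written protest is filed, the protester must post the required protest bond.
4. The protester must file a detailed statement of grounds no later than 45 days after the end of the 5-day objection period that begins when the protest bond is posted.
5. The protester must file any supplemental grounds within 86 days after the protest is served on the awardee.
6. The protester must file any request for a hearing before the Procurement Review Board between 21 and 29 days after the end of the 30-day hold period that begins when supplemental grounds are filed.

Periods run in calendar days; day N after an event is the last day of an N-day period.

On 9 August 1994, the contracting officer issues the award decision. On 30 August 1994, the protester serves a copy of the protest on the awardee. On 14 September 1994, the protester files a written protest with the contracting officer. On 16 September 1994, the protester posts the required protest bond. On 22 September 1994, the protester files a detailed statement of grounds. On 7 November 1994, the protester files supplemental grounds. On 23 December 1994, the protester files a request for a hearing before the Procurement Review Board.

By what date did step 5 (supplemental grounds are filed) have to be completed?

24 November 1994

Step 5 runs from 30 August 1994, when the protest is served on the awardee. 86 days after 30 August 1994 is 24 November 1994.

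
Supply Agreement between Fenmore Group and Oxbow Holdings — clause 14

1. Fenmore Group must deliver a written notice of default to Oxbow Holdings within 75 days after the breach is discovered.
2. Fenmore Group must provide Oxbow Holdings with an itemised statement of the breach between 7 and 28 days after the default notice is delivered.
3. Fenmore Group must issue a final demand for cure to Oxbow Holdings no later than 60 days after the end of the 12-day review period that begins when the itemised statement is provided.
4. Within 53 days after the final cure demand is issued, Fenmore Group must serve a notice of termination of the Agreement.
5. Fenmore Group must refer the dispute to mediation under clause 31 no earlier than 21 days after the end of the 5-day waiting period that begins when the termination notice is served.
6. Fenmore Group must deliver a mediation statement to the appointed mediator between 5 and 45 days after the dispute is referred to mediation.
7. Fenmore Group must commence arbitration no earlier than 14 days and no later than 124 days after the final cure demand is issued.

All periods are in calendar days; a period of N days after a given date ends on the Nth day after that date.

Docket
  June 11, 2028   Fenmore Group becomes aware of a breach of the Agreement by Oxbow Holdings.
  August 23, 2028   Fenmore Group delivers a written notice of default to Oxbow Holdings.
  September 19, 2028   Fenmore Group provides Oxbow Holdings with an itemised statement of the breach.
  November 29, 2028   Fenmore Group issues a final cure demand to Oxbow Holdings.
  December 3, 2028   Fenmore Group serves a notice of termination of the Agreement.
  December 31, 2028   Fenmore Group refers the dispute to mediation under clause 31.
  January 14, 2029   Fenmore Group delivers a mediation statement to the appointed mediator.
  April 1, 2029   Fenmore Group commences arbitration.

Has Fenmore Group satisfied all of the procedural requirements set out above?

Yes

Step 1 — counting 75 days from June 11, 2028 (when the breach is discovered) gives a deadline of August 25, 2028; completed August 23, 2028, before the deadline.
Step 2 — 7 and 28 days from August 23, 2028 (when the default notice is delivered) are August 30, 2028 and September 20, 2028 respectively; September 19, 2028 falls inside that range.
Step 3 — counting 60 days from October 1, 2028 (end of the 12-day review period, which began when the itemised statement is provided on September 19, 2028) gives a deadline of November 30, 2028; done November 29, 2028 — timely.
Step 4 — counting 53 days from November 29, 2028 (when the final cure demand is issued) gives a deadline of January 21, 2029; completed December 3, 2028, before the deadline.
Step 5 — must wait 21 days from December 8, 2028 (end of the 5-day waiting period, which began when the termination notice is served on December 3, 2028), so not before December 29, 2028; done December 31, 2028 — permitted.
Step 6 — 5 and 45 days from December 31, 2028 (when the dispute is referred to mediation) are January 5, 2029 and February 14, 2029 respectively; January 14, 2029 falls inside that range.
Step 7 — 14 and 124 days from November 29, 2028 (when the final cure demand is issued) are December 13, 2028 and April 2, 2029 respectively; April 1, 2029 falls inside that range.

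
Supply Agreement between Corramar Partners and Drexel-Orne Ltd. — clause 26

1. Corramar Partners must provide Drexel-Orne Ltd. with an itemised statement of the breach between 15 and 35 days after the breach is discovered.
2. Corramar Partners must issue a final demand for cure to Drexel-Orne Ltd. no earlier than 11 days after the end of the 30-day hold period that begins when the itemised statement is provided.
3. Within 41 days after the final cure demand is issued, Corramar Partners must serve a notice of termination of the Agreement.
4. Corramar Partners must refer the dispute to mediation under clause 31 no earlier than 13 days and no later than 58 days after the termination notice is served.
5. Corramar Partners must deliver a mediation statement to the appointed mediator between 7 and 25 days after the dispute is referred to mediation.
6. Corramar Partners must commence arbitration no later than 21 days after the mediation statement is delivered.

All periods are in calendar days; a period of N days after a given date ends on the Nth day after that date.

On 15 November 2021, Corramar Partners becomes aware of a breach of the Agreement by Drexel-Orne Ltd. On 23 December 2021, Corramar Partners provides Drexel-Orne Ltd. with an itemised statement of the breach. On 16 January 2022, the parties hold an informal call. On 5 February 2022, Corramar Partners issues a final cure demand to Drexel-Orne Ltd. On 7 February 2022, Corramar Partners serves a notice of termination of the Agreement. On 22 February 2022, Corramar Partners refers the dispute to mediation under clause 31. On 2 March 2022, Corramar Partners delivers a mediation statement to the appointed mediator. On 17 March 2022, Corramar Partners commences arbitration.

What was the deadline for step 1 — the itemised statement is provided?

Step 1 runs from 15 November 2021, when the breach is discovered. The window is 15–35 days after 15 November 2021; it closes on 20 December 2021.

20 December 2021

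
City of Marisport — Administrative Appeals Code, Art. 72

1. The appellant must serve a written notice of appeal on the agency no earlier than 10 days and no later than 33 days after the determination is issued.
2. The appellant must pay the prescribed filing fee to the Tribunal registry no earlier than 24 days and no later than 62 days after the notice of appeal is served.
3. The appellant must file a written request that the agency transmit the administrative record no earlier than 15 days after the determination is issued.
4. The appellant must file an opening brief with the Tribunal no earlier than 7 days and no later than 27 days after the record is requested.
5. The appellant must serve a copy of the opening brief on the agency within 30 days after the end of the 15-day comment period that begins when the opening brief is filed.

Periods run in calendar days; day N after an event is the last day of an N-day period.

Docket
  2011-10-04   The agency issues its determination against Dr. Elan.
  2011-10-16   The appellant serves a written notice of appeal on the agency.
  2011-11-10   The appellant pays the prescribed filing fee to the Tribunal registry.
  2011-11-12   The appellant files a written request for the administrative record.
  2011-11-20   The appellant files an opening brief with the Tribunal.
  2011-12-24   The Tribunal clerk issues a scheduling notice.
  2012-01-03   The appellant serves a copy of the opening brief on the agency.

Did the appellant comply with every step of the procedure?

Yes

Step 1 — 10 and 33 days from 2011-10-04 (when the determination is issued) are 2011-10-14 and 2011-11-06 respectively; 2011-10-16 falls inside that range.
Step 2 — 24 and 62 days from 2011-10-16 (when the notice of appeal is served) are 2011-11-09 and 2011-12-17 respectively; done 2011-11-10, which is between those dates.
Step 3 — must wait 15 days from 2011-10-04 (when the determination is issued), so not before 2011-10-19; done 2011-11-12, after the minimum wait.
Step 4 — 7 and 27 days from 2011-11-12 (when the record is requested) are 2011-11-19 and 2011-12-09 respectively; done 2011-11-20 — within the window.
Step 5 — counting 30 days from 2011-12-05 (end of the 15-day comment period, which began when the opening brief is filed on 2011-11-20) gives a deadline of 2012-01-04; 2012-01-03 is within that limit.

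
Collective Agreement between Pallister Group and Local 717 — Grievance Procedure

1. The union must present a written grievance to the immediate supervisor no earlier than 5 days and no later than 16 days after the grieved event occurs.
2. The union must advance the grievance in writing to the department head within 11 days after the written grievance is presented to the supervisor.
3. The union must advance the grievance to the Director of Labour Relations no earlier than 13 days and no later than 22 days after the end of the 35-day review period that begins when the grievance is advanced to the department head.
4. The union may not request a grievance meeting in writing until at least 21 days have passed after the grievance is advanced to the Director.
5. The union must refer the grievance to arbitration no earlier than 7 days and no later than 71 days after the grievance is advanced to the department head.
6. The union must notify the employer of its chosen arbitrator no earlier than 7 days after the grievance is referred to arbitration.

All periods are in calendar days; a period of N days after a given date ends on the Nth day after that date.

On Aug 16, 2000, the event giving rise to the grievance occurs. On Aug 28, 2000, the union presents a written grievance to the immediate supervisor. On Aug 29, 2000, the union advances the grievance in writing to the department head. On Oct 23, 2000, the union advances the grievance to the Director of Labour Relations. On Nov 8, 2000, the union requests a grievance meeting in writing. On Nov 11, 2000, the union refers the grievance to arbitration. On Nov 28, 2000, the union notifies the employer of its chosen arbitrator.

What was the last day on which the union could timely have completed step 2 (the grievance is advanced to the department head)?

Step 2 runs from Aug 28, 2000, when the written grievance is presented to the supervisor. 11 days after Aug 28, 2000 is Sep 8, 2000.

Sep 8, 2000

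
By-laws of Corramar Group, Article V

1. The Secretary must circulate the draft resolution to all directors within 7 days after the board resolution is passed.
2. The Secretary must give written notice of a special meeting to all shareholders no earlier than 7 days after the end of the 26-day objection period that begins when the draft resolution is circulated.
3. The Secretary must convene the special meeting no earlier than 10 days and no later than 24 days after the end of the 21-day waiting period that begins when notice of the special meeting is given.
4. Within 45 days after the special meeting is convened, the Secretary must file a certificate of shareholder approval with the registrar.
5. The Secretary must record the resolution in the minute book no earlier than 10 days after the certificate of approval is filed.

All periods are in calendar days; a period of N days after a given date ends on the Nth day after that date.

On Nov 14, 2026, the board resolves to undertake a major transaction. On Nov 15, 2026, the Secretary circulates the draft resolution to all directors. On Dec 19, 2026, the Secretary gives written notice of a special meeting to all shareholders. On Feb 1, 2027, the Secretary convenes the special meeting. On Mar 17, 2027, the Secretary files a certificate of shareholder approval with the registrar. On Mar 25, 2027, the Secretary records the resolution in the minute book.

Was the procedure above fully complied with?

Step 1 — counting 7 days from Nov 14, 2026 (when the board resolution is passed) gives a deadline of Nov 21, 2026; done Nov 15, 2026 — timely.
Step 2 — must wait 7 days from Dec 11, 2026 (end of the 26-day objection period, which began when the draft resolution is circulated on Nov 15, 2026), so not before Dec 18, 2026; Dec 19, 2026 is on or after that date.
Step 3 — 10 and 24 days from Jan 9, 2027 (end of the 21-day waiting period, which began when notice of the special meeting is given on Dec 19, 2026) are Jan 19, 2027 and Feb 2, 2027 respectively; done Feb 1, 2027, which is between those dates.
Step 4 — counting 45 days from Feb 1, 2027 (when the special meeting is convened) gives a deadline of Mar 18, 2027; done Mar 17, 2027 — timely.
Step 5 — must wait 10 days from Mar 17, 2027 (when the certificate of approval is filed), so not before Mar 27, 2027; done Mar 25, 2027 — 2 days too early.
The procedure was therefore not followed at step 5.

No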